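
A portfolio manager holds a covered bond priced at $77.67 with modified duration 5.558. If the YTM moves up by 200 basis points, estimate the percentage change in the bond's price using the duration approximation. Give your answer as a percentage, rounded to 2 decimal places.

-11.12%

Duration approximation: ΔP/P ≈ -D_mod · Δy = -5.558 × (+0.02) = -0.111160.
As a percentage: -11.1160%.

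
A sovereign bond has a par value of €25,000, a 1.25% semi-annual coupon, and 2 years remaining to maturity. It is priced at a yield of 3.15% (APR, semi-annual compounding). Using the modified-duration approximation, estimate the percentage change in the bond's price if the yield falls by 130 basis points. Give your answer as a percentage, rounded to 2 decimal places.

+2.54%

Periodic yield y = 0.01575. Modified duration first:
  t   CF        PV=CF/(1+0.01575)^t    t·PV
  1       156.25       153.8272       153.8272
  2       156.25       151.4420       302.8840
  3       156.25       149.0938       447.2813
  4    25,156.25    23,631.8966    94,527.5865
  Σ                 24,086.2596    95,431.5791
P = 24,086.2596; D_Mac = 3.96208 half-year periods = 1.98104 yrs; D_mod = 1.98104/(1+0.01575) = 1.95032 yrs.
ΔP/P ≈ -D_mod · Δy = -1.95032 × (-0.013) = +0.025354 = +2.5354%.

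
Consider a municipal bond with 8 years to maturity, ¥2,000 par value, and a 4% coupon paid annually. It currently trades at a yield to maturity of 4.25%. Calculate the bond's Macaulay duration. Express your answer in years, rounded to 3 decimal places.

Periodic yield y = 0.0425. Discount each cash flow and weight by its year:
  t   CF        PV=CF/(1+0.0425)^t    t·PV
  1        80.00        76.7386        76.7386
  2        80.00        73.6102       147.2204
  3        80.00        70.6093       211.8278
  4        80.00        67.7307       270.9229
  5        80.00        64.9695       324.8476
  6        80.00        62.3209       373.9253
  7        80.00        59.7802       418.4616
  8     2,080.00     1,490.9217    11,927.3733
  Σ                  1,966.6811    13,751.3175
Price P = Σ PV = 1,966.6811.
Macaulay duration = Σ(t·PV) / P = 13,751.3175 / 1,966.6811 = 6.99214 years.

6.992 years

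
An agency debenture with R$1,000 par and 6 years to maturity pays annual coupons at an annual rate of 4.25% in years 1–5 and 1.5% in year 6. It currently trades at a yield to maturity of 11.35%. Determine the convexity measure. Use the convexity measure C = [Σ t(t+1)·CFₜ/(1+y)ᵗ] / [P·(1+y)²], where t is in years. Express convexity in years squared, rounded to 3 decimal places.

With y = 0.1135:
  t   CF        PV=CF/(1+0.1135)^t    t·PV        t(t+1)·PV
  1        42.50        38.1679        38.1679          76.3359
  2        42.50        34.2774        68.5549         205.6647
  3        42.50        30.7835        92.3506         369.4022
  4        42.50        27.6457       110.5829         552.9146
  5        42.50        24.8278       124.1389         744.8333
  6     1,015.00       532.5063     3,195.0375      22,365.2627
  Σ                    688.2087     3,628.8327      24,314.4134
P = 688.2087.
Convexity = Σ t(t+1)·PV / [P·(1+y)²] = 24,314.4134 / (688.2087 × 1.239882) = 28.49464.

28.495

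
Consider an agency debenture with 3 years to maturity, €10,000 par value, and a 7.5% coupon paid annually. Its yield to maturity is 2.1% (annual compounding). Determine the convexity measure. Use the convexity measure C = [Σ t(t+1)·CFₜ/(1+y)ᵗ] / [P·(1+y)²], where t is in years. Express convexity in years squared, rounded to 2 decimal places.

10.54

With y = 0.021:
  t   CF        PV=CF/(1+0.021)^t    t·PV        t(t+1)·PV
  1       750.00       734.5739       734.5739       1,469.1479
  2       750.00       719.4652     1,438.9304       4,316.7911
  3    10,750.00    10,100.2294    30,300.6882     121,202.7529
  Σ                 11,554.2685    32,474.1925     126,988.6918
P = 11,554.2685.
Convexity = Σ t(t+1)·PV / [P·(1+y)²] = 126,988.6918 / (11,554.2685 × 1.042441) = 10.54317.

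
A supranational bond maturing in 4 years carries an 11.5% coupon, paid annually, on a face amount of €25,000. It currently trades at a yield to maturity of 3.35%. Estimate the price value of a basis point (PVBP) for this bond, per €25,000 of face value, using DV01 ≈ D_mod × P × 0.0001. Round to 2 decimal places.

Periodic yield y = 0.0335.
  t   CF        PV=CF/(1+0.0335)^t    t·PV
  1     2,875.00     2,781.8094     2,781.8094
  2     2,875.00     2,691.6395     5,383.2789
  3     2,875.00     2,604.3923     7,813.1770
  4    27,875.00    24,432.7838    97,731.1352
  Σ                 32,510.6250   113,709.4005
P = 32,510.6250; D_Mac = 3.49761 yrs; D_mod = 3.38424 yrs.
DV01 ≈ 3.38424 × 32,510.6250 × 0.0001 = 11.002361.

€11.00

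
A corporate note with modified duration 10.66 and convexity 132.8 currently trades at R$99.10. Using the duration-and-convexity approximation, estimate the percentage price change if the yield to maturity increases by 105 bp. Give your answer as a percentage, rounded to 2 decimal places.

-10.46%

Duration effect: -D_mod·Δy = -10.66 × (+0.0105) = -0.111930
Convexity effect: ½·C·(Δy)² = 0.5 × 132.8 × (0.0105)² = +0.0073206
ΔP/P ≈ -0.111930 + 0.0073206 = -0.1046094
= -10.46094%.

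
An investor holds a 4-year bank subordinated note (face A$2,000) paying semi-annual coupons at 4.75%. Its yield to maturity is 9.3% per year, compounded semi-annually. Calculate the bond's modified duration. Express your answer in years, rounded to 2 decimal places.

3.50 years

Periodic yield y = 0.0465. First find Macaulay duration:
  t   CF        PV=CF/(1+0.0465)^t    t·PV
  1        47.50        45.3894        45.3894
  2        47.50        43.3726        86.7451
  3        47.50        41.4454       124.3361
  4        47.50        39.6038       158.4151
  5        47.50        37.8440       189.2202
  6        47.50        36.1625       216.9749
  7        47.50        34.5556       241.8895
  8     2,047.50     1,423.3446    11,386.7566
  Σ                  1,701.7178    12,449.7269
P = 1,701.7178; Macaulay duration = 12,449.7269 / 1,701.7178 = 7.31598 half-year periods = 3.65799 years.
Modified duration = D_Mac / (1 + y) = 3.65799 / 1.0465 = 3.49545 years.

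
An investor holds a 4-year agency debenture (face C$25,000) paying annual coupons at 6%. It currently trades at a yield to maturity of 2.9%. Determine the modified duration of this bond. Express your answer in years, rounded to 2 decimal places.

3.59 years

Periodic yield y = 0.029. First find Macaulay duration:
  t   CF        PV=CF/(1+0.029)^t    t·PV
  1     1,500.00     1,457.7259     1,457.7259
  2     1,500.00     1,416.6433     2,833.2866
  3     1,500.00     1,376.7185     4,130.1554
  4    26,500.00    23,636.5657    94,546.2627
  Σ                 27,887.6534   102,967.4306
P = 27,887.6534; Macaulay duration = 102,967.4306 / 27,887.6534 = 3.69222 years.
Modified duration = D_Mac / (1 + y) = 3.69222 / 1.029 = 3.58817 years.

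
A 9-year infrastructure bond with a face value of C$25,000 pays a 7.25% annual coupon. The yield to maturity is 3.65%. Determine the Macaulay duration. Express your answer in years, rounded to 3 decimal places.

Periodic yield y = 0.0365. Discount each cash flow and weight by its year:
  t   CF        PV=CF/(1+0.0365)^t    t·PV
  1     1,812.50     1,748.6734     1,748.6734
  2     1,812.50     1,687.0945     3,374.1889
  3     1,812.50     1,627.6840     4,883.0520
  4     1,812.50     1,570.3657     6,281.4626
  5     1,812.50     1,515.0658     7,575.3288
  6     1,812.50     1,461.7132     8,770.2794
  7     1,812.50     1,410.2395     9,871.6764
  8     1,812.50     1,360.5784    10,884.6270
  9    26,812.50    19,418.4049   174,765.6438
  Σ                 31,799.8193   228,154.9323
Price P = Σ PV = 31,799.8193.
Macaulay duration = Σ(t·PV) / P = 228,154.9323 / 31,799.8193 = 7.17472 years.

7.175 years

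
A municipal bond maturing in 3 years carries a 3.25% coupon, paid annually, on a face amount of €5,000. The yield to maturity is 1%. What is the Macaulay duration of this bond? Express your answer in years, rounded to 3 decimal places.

Periodic yield y = 0.01. Discount each cash flow and weight by its year:
  t   CF        PV=CF/(1+0.01)^t    t·PV
  1       162.50       160.8911       160.8911
  2       162.50       159.2981       318.5962
  3     5,162.50     5,010.6716    15,032.0149
  Σ                  5,330.8608    15,511.5022
Price P = Σ PV = 5,330.8608.
Macaulay duration = Σ(t·PV) / P = 15,511.5022 / 5,330.8608 = 2.90976 years.

2.910 years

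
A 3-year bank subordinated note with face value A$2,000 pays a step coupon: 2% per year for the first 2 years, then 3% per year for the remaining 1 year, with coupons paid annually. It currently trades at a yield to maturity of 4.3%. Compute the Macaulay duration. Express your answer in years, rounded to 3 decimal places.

2.940 years

Periodic yield y = 0.043. Discount each cash flow and weight by its year:
  t   CF        PV=CF/(1+0.043)^t    t·PV
  1        40.00        38.3509        38.3509
  2        40.00        36.7698        73.5396
  3     2,060.00     1,815.5754     5,446.7263
  Σ                  1,890.6961     5,558.6168
Price P = Σ PV = 1,890.6961.
Macaulay duration = Σ(t·PV) / P = 5,558.6168 / 1,890.6961 = 2.93998 years.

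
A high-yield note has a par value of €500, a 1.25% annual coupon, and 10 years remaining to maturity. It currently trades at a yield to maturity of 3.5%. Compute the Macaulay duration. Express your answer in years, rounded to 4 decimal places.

Periodic yield y = 0.035. Discount each cash flow and weight by its year:
  t   CF        PV=CF/(1+0.035)^t    t·PV
  1         6.25         6.0386         6.0386
  2         6.25         5.8344        11.6689
  3         6.25         5.6371        16.9114
  4         6.25         5.4465        21.7861
  5         6.25         5.2623        26.3117
  6         6.25         5.0844        30.5063
  7         6.25         4.9124        34.3871
  8         6.25         4.7463        37.9706
  9         6.25         4.5858        41.2724
  10      506.25       358.8901     3,588.9015
  Σ                    406.4382     3,815.7545
Price P = Σ PV = 406.4382.
Macaulay duration = Σ(t·PV) / P = 3,815.7545 / 406.4382 = 9.38828 years.

9.3883 years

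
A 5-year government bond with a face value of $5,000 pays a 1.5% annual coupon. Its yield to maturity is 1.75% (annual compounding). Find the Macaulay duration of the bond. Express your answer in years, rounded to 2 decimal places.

Periodic yield y = 0.0175. Discount each cash flow and weight by its year:
  t   CF        PV=CF/(1+0.0175)^t    t·PV
  1        75.00        73.7101        73.7101
  2        75.00        72.4423       144.8847
  3        75.00        71.1964       213.5892
  4        75.00        69.9719       279.8876
  5     5,075.00     4,653.3311    23,266.6556
  Σ                  4,940.6518    23,978.7271
Price P = Σ PV = 4,940.6518.
Macaulay duration = Σ(t·PV) / P = 23,978.7271 / 4,940.6518 = 4.85335 years.

4.85 years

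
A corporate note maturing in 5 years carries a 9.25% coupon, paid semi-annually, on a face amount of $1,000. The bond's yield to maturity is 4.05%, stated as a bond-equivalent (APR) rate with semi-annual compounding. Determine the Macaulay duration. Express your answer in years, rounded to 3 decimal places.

Periodic yield y = 0.02025. Discount each cash flow and weight by its period:
  t   CF        PV=CF/(1+0.02025)^t    t·PV
  1        46.25        45.3320        45.3320
  2        46.25        44.4323        88.8645
  3        46.25        43.5504       130.6511
  4        46.25        42.6860       170.7439
  5        46.25        41.8388       209.1938
  6        46.25        41.0083       246.0500
  7        46.25        40.1944       281.3608
  8        46.25        39.3966       315.1729
  9        46.25        38.6147       347.5320
  10    1,046.25       856.1886     8,561.8859
  Σ                  1,233.2420    10,396.7870
Price P = Σ PV = 1,233.2420.
Macaulay duration = Σ(t·PV) / P = 10,396.7870 / 1,233.2420 = 8.43045 half-year periods.
In years: 8.43045 / 2 = 4.21523 years.

4.215 years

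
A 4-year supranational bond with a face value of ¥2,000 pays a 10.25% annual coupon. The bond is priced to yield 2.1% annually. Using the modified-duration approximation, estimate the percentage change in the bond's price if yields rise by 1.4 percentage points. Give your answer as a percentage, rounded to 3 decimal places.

Periodic yield y = 0.021. Modified duration first:
  t   CF        PV=CF/(1+0.021)^t    t·PV
  1       205.00       200.7835       200.7835
  2       205.00       196.6538       393.3076
  3       205.00       192.6090       577.8271
  4     2,205.00     2,029.1102     8,116.4406
  Σ                  2,619.1565     9,288.3589
P = 2,619.1565; D_Mac = 3.54632 yrs; D_mod = 3.54632/(1+0.021) = 3.47338 yrs.
ΔP/P ≈ -D_mod · Δy = -3.47338 × (+0.014) = -0.048627 = -4.8627%.

-4.863%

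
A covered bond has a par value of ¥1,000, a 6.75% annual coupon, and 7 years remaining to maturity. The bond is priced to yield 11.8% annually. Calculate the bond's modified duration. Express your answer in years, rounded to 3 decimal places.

5.019 years

Periodic yield y = 0.118. First find Macaulay duration:
  t   CF        PV=CF/(1+0.118)^t    t·PV
  1        67.50        60.3757        60.3757
  2        67.50        54.0033       108.0066
  3        67.50        48.3035       144.9104
  4        67.50        43.2053       172.8210
  5        67.50        38.6451       193.2256
  6        67.50        34.5663       207.3978
  7     1,067.50       488.9622     3,422.7352
  Σ                    768.0613     4,309.4723
P = 768.0613; Macaulay duration = 4,309.4723 / 768.0613 = 5.61084 years.
Modified duration = D_Mac / (1 + y) = 5.61084 / 1.118 = 5.01864 years.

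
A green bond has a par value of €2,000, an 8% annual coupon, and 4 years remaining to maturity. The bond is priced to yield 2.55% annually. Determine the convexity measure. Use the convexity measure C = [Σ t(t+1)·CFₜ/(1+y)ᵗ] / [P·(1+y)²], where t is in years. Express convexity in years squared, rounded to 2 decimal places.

16.60

With y = 0.0255:
  t   CF        PV=CF/(1+0.0255)^t    t·PV        t(t+1)·PV
  1       160.00       156.0215       156.0215         312.0429
  2       160.00       152.1418       304.2837         912.8510
  3       160.00       148.3587       445.0761       1,780.3043
  4     2,160.00     1,953.0398     7,812.1592      39,060.7959
  Σ                  2,409.5618     8,717.5404      42,065.9941
P = 2,409.5618.
Convexity = Σ t(t+1)·PV / [P·(1+y)²] = 42,065.9941 / (2,409.5618 × 1.051650) = 16.60052.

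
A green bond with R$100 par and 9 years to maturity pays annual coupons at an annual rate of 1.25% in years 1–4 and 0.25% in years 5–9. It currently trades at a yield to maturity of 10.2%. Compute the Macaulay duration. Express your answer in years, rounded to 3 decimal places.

Periodic yield y = 0.102. Discount each cash flow and weight by its year:
  t   CF        PV=CF/(1+0.102)^t    t·PV
  1         1.25         1.1343         1.1343
  2         1.25         1.0293         2.0586
  3         1.25         0.9340         2.8021
  4         1.25         0.8476         3.3903
  5         0.25         0.1538         0.7691
  6         0.25         0.1396         0.8375
  7         0.25         0.1267         0.8867
  8         0.25         0.1149         0.9196
  9       100.25        41.8264       376.4372
  Σ                     46.3066       389.2355
Price P = Σ PV = 46.3066.
Macaulay duration = Σ(t·PV) / P = 389.2355 / 46.3066 = 8.40561 years.

8.406 years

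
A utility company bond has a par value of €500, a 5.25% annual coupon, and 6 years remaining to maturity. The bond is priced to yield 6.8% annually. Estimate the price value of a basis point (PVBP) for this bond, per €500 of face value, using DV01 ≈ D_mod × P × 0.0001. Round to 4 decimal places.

€0.2283

Periodic yield y = 0.068.
  t   CF        PV=CF/(1+0.068)^t    t·PV
  1        26.25        24.5787        24.5787
  2        26.25        23.0137        46.0274
  3        26.25        21.5484        64.6453
  4        26.25        20.1764        80.7057
  5        26.25        18.8918        94.4589
  6       526.25       354.6211     2,127.7267
  Σ                    462.8301     2,438.1427
P = 462.8301; D_Mac = 5.26790 yrs; D_mod = 4.93249 yrs.
DV01 ≈ 4.93249 × 462.8301 × 0.0001 = 0.228291.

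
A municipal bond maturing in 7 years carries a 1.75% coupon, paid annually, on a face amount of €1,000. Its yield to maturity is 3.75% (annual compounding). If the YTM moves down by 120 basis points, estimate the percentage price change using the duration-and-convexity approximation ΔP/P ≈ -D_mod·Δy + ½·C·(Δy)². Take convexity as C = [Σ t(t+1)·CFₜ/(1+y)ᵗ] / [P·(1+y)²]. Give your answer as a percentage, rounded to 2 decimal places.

+8.00%

With y = 0.0375:
  t   CF        PV=CF/(1+0.0375)^t    t·PV        t(t+1)·PV
  1        17.50        16.8675        16.8675          33.7349
  2        17.50        16.2578        32.5156          97.5468
  3        17.50        15.6702        47.0105         188.0421
  4        17.50        15.1038        60.4151         302.0756
  5        17.50        14.5579        72.7893         436.7358
  6        17.50        14.0317        84.1900         589.3302
  7     1,017.50       786.3532     5,504.4727      44,035.7814
  Σ                    878.8420     5,818.2607      45,683.2468
P = 878.8420; D_Mac = 6.62037 yrs; D_mod = 6.38108 yrs; C = 48.29142.
Duration effect: -6.38108 × (-0.012) = +0.076573
Convexity effect: 0.5 × 48.29142 × (-0.012)² = +0.0034770
ΔP/P ≈ +0.076573 + 0.0034770 = +0.080050 = +8.0050%.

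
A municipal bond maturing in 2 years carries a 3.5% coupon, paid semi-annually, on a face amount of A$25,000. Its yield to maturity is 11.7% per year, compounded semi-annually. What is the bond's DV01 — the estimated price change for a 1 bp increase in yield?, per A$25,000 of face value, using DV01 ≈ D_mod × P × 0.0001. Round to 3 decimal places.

Periodic yield y = 0.0585.
  t   CF        PV=CF/(1+0.0585)^t    t·PV
  1       437.50       413.3207       413.3207
  2       437.50       390.4778       780.9556
  3       437.50       368.8973     1,106.6919
  4    25,437.50    20,263.3375    81,053.3498
  Σ                 21,436.0333    83,354.3180
P = 21,436.0333; D_Mac = 3.88851 half-year periods = 1.94426 yrs; D_mod = 1.83680 yrs.
DV01 ≈ 1.83680 × 21,436.0333 × 0.0001 = 3.937379.

A$3.937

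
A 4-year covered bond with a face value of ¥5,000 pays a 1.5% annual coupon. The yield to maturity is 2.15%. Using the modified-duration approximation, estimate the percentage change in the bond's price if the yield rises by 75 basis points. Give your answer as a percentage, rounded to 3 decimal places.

Periodic yield y = 0.0215. Modified duration first:
  t   CF        PV=CF/(1+0.0215)^t    t·PV
  1        75.00        73.4214        73.4214
  2        75.00        71.8761       143.7522
  3        75.00        70.3633       211.0899
  4     5,075.00     4,661.0371    18,644.1485
  Σ                  4,876.6980    19,072.4120
P = 4,876.6980; D_Mac = 3.91093 yrs; D_mod = 3.91093/(1+0.0215) = 3.82861 yrs.
ΔP/P ≈ -D_mod · Δy = -3.82861 × (+0.0075) = -0.028715 = -2.8715%.

-2.871%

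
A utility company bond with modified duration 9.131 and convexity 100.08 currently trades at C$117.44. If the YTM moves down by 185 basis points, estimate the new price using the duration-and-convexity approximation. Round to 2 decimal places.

Duration effect: -D_mod·Δy = -9.131 × (-0.0185) = +0.1689235
Convexity effect: ½·C·(Δy)² = 0.5 × 100.08 × (-0.0185)² = +0.01712619
ΔP/P ≈ +0.1689235 + 0.01712619 = +0.18604969
New price ≈ 117.44 × (1 + 0.18604969) = 139.2896755936.

C$139.29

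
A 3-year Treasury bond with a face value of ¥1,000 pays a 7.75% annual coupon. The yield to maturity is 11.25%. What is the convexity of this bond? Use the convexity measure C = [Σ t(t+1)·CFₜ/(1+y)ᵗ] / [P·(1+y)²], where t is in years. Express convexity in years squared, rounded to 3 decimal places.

With y = 0.1125:
  t   CF        PV=CF/(1+0.1125)^t    t·PV        t(t+1)·PV
  1        77.50        69.6629        69.6629         139.3258
  2        77.50        62.6184       125.2367         375.7101
  3     1,077.50       782.5592     2,347.6777       9,390.7108
  Σ                    914.8405     2,542.5773       9,905.7468
P = 914.8405.
Convexity = Σ t(t+1)·PV / [P·(1+y)²] = 9,905.7468 / (914.8405 × 1.237656) = 8.74867.

8.749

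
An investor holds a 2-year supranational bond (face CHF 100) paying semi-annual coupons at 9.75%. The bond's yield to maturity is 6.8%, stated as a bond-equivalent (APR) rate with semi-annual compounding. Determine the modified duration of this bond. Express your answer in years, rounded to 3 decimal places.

Periodic yield y = 0.034. First find Macaulay duration:
  t   CF        PV=CF/(1+0.034)^t    t·PV
  1        4.875         4.7147         4.7147
  2        4.875         4.5597         9.1193
  3        4.875         4.4097        13.2292
  4      104.875        91.7466       366.9863
  Σ                    105.4307       394.0495
P = 105.4307; Macaulay duration = 394.0495 / 105.4307 = 3.73752 half-year periods = 1.86876 years.
Modified duration = D_Mac / (1 + y) = 1.86876 / 1.034 = 1.80731 years.

1.807 years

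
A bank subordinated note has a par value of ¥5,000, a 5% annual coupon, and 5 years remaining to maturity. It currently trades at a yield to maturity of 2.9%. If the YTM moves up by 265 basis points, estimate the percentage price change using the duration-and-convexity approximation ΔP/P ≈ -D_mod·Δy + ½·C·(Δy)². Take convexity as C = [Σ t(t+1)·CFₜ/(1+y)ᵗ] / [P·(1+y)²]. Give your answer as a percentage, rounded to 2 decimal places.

With y = 0.029:
  t   CF        PV=CF/(1+0.029)^t    t·PV        t(t+1)·PV
  1       250.00       242.9543       242.9543         485.9086
  2       250.00       236.1072       472.2144       1,416.6433
  3       250.00       229.4531       688.3592       2,753.4369
  4       250.00       222.9865       891.9459       4,459.7294
  5     5,250.00     4,550.7443    22,753.7213     136,522.3277
  Σ                  5,482.2453    25,049.1951     145,638.0459
P = 5,482.2453; D_Mac = 4.56915 yrs; D_mod = 4.44038 yrs; C = 25.08913.
Duration effect: -4.44038 × (+0.0265) = -0.117670
Convexity effect: 0.5 × 25.08913 × (0.0265)² = +0.0088094
ΔP/P ≈ -0.117670 + 0.0088094 = -0.108861 = -10.8861%.

-10.89%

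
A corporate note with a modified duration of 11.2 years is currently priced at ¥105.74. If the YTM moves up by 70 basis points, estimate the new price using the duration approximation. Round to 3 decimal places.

¥97.450

Duration approximation: ΔP/P ≈ -D_mod · Δy = -11.2 × (+0.007) = -0.078400.
New price ≈ 105.74 × (1 - 0.078400) = 97.449984.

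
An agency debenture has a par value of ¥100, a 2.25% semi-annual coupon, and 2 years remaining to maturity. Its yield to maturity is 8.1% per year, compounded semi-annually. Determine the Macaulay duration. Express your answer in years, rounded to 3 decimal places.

Periodic yield y = 0.0405. Discount each cash flow and weight by its period:
  t   CF        PV=CF/(1+0.0405)^t    t·PV
  1        1.125         1.0812         1.0812
  2        1.125         1.0391         2.0783
  3        1.125         0.9987         2.9960
  4      101.125        86.2760       345.1042
  Σ                     89.3951       351.2597
Price P = Σ PV = 89.3951.
Macaulay duration = Σ(t·PV) / P = 351.2597 / 89.3951 = 3.92930 half-year periods.
In years: 3.92930 / 2 = 1.96465 years.

1.965 years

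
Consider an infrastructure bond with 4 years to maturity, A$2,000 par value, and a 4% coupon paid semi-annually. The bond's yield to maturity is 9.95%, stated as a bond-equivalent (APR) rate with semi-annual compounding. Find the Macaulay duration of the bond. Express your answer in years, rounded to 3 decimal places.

Periodic yield y = 0.04975. Discount each cash flow and weight by its period:
  t   CF        PV=CF/(1+0.04975)^t    t·PV
  1        40.00        38.1043        38.1043
  2        40.00        36.2985        72.5969
  3        40.00        34.5782       103.7346
  4        40.00        32.9395       131.7578
  5        40.00        31.3784       156.8919
  6        40.00        29.8913       179.3478
  7        40.00        28.4747       199.3227
  8     2,040.00     1,383.3851    11,067.0810
  Σ                  1,615.0499    11,948.8371
Price P = Σ PV = 1,615.0499.
Macaulay duration = Σ(t·PV) / P = 11,948.8371 / 1,615.0499 = 7.39843 half-year periods.
In years: 7.39843 / 2 = 3.69922 years.

3.699 years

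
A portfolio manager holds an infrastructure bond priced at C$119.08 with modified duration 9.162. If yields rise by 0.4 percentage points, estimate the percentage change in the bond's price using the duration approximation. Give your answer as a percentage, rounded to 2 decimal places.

Duration approximation: ΔP/P ≈ -D_mod · Δy = -9.162 × (+0.004) = -0.036648.
As a percentage: -3.6648%.

-3.66%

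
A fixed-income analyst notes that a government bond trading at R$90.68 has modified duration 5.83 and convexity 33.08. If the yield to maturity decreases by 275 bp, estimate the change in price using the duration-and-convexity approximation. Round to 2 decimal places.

Duration effect: -D_mod·Δy = -5.83 × (-0.0275) = +0.160325
Convexity effect: ½·C·(Δy)² = 0.5 × 33.08 × (-0.0275)² = +0.012508375
ΔP/P ≈ +0.160325 + 0.012508375 = +0.172833375
ΔP ≈ 90.68 × (+0.172833375) = +15.672530445.

+R$15.67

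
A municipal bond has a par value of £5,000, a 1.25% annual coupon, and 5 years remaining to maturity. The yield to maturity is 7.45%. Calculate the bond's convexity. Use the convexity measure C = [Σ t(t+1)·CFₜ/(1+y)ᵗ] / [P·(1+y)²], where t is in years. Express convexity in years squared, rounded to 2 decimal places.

With y = 0.0745:
  t   CF        PV=CF/(1+0.0745)^t    t·PV        t(t+1)·PV
  1        62.50        58.1666        58.1666         116.3332
  2        62.50        54.1336       108.2673         324.8018
  3        62.50        50.3803       151.1409         604.5636
  4        62.50        46.8872       187.5488         937.7441
  5     5,062.50     3,534.5403    17,672.7015     106,036.2088
  Σ                  3,744.1080    18,177.8250     108,019.6515
P = 3,744.1080.
Convexity = Σ t(t+1)·PV / [P·(1+y)²] = 108,019.6515 / (3,744.1080 × 1.154550) = 24.98858.

24.99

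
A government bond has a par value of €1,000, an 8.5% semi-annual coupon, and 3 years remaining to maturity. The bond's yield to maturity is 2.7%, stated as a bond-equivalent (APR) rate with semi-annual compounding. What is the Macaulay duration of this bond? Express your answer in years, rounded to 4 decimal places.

2.7350 years

Periodic yield y = 0.0135. Discount each cash flow and weight by its period:
  t   CF        PV=CF/(1+0.0135)^t    t·PV
  1        42.50        41.9339        41.9339
  2        42.50        41.3753        82.7507
  3        42.50        40.8242       122.4726
  4        42.50        40.2804       161.1217
  5        42.50        39.7439       198.7194
  6     1,042.50       961.9080     5,771.4481
  Σ                  1,166.0657     6,378.4463
Price P = Σ PV = 1,166.0657.
Macaulay duration = Σ(t·PV) / P = 6,378.4463 / 1,166.0657 = 5.47006 half-year periods.
In years: 5.47006 / 2 = 2.73503 years.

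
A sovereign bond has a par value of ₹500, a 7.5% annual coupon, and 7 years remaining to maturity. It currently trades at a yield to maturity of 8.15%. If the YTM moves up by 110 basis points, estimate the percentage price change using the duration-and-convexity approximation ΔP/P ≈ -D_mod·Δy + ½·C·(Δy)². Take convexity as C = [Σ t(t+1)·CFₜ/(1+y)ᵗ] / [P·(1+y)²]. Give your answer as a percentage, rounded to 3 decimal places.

-5.548%

With y = 0.0815:
  t   CF        PV=CF/(1+0.0815)^t    t·PV        t(t+1)·PV
  1        37.50        34.6741        34.6741          69.3481
  2        37.50        32.0611        64.1222         192.3665
  3        37.50        29.6450        88.9350         355.7402
  4        37.50        27.4110       109.6441         548.2204
  5        37.50        25.3454       126.7269         760.3611
  6        37.50        23.4354       140.6123         984.2862
  7       537.50       310.5938     2,174.1567      17,393.2536
  Σ                    483.1658     2,738.8712      20,303.5762
P = 483.1658; D_Mac = 5.66860 yrs; D_mod = 5.24142 yrs; C = 35.92720.
Duration effect: -5.24142 × (+0.011) = -0.057656
Convexity effect: 0.5 × 35.92720 × (0.011)² = +0.0021736
ΔP/P ≈ -0.057656 + 0.0021736 = -0.055482 = -5.5482%.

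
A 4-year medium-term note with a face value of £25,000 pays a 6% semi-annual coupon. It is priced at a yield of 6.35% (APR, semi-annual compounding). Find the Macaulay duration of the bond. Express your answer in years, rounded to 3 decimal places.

3.612 years

Periodic yield y = 0.03175. Discount each cash flow and weight by its period:
  t   CF        PV=CF/(1+0.03175)^t    t·PV
  1       750.00       726.9203       726.9203
  2       750.00       704.5508     1,409.1016
  3       750.00       682.8697     2,048.6090
  4       750.00       661.8558     2,647.4230
  5       750.00       641.4885     3,207.4425
  6       750.00       621.7480     3,730.4880
  7       750.00       602.6150     4,218.3048
  8    25,750.00    20,053.0951   160,424.7606
  Σ                 24,695.1431   178,413.0499
Price P = Σ PV = 24,695.1431.
Macaulay duration = Σ(t·PV) / P = 178,413.0499 / 24,695.1431 = 7.22462 half-year periods.
In years: 7.22462 / 2 = 3.61231 years.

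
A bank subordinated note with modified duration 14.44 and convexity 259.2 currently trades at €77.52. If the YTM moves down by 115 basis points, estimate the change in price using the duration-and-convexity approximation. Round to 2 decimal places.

+€14.20

Duration effect: -D_mod·Δy = -14.44 × (-0.0115) = +0.166060
Convexity effect: ½·C·(Δy)² = 0.5 × 259.2 × (-0.0115)² = +0.0171396
ΔP/P ≈ +0.166060 + 0.0171396 = +0.1831996
ΔP ≈ 77.52 × (+0.1831996) = +14.201632992.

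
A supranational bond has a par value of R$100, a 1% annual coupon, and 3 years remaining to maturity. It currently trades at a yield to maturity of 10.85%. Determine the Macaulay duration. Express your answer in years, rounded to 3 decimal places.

Periodic yield y = 0.1085. Discount each cash flow and weight by its year:
  t   CF        PV=CF/(1+0.1085)^t    t·PV
  1         1.00         0.9021         0.9021
  2         1.00         0.8138         1.6276
  3       101.00        74.1505       222.4516
  Σ                     75.8665       224.9814
Price P = Σ PV = 75.8665.
Macaulay duration = Σ(t·PV) / P = 224.9814 / 75.8665 = 2.96549 years.

2.965 years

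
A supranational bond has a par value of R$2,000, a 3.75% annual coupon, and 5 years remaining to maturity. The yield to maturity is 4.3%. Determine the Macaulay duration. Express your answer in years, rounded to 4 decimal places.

Periodic yield y = 0.043. Discount each cash flow and weight by its year:
  t   CF        PV=CF/(1+0.043)^t    t·PV
  1        75.00        71.9080        71.9080
  2        75.00        68.9434       137.8868
  3        75.00        66.1010       198.3031
  4        75.00        63.3759       253.5035
  5     2,075.00     1,681.1117     8,405.5583
  Σ                  1,951.4399     9,067.1597
Price P = Σ PV = 1,951.4399.
Macaulay duration = Σ(t·PV) / P = 9,067.1597 / 1,951.4399 = 4.64639 years.

4.6464 years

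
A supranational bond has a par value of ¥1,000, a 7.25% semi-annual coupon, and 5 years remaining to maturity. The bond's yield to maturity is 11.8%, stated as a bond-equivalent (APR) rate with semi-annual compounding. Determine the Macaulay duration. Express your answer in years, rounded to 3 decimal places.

4.199 years

Periodic yield y = 0.059. Discount each cash flow and weight by its period:
  t   CF        PV=CF/(1+0.059)^t    t·PV
  1        36.25        34.2304        34.2304
  2        36.25        32.3233        64.6467
  3        36.25        30.5225        91.5675
  4        36.25        28.8220       115.2880
  5        36.25        27.2162       136.0812
  6        36.25        25.6999       154.1997
  7        36.25        24.2681       169.8769
  8        36.25        22.9161       183.3286
  9        36.25        21.6394       194.7542
  10    1,036.25       584.1239     5,841.2385
  Σ                    831.7619     6,985.2118
Price P = Σ PV = 831.7619.
Macaulay duration = Σ(t·PV) / P = 6,985.2118 / 831.7619 = 8.39809 half-year periods.
In years: 8.39809 / 2 = 4.19905 years.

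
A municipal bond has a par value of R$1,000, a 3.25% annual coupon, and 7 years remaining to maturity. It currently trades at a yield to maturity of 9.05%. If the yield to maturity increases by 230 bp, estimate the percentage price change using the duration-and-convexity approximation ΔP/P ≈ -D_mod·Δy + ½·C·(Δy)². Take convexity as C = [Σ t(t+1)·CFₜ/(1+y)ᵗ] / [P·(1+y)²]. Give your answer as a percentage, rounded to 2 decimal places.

-12.07%

With y = 0.0905:
  t   CF        PV=CF/(1+0.0905)^t    t·PV        t(t+1)·PV
  1        32.50        29.8028        29.8028          59.6057
  2        32.50        27.3295        54.6590         163.9771
  3        32.50        25.0615        75.1844         300.7375
  4        32.50        22.9816        91.9265         459.6324
  5        32.50        21.0744       105.3719         632.2317
  6        32.50        19.3254       115.9526         811.6684
  7     1,032.50       563.0026     3,941.0179      31,528.1435
  Σ                    708.5778     4,413.9153      33,955.9963
P = 708.5778; D_Mac = 6.22926 yrs; D_mod = 5.71230 yrs; C = 40.29745.
Duration effect: -5.71230 × (+0.023) = -0.131383
Convexity effect: 0.5 × 40.29745 × (0.023)² = +0.0106587
ΔP/P ≈ -0.131383 + 0.0106587 = -0.120724 = -12.0724%.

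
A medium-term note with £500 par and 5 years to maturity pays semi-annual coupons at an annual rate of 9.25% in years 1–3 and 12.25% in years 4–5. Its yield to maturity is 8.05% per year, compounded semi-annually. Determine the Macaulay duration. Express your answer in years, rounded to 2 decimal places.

4.14 years

Periodic yield y = 0.04025. Discount each cash flow and weight by its period:
  t   CF        PV=CF/(1+0.04025)^t    t·PV
  1       23.125        22.2302        22.2302
  2       23.125        21.3701        42.7402
  3       23.125        20.5432        61.6297
  4       23.125        19.7484        78.9934
  5       23.125        18.9842        94.9212
  6       23.125        18.2497       109.4981
  7       30.625        23.2334       162.6335
  8       30.625        22.3344       178.6752
  9       30.625        21.4702       193.2320
  10     530.625       357.6107     3,576.1067
  Σ                    545.7745     4,520.6602
Price P = Σ PV = 545.7745.
Macaulay duration = Σ(t·PV) / P = 4,520.6602 / 545.7745 = 8.28302 half-year periods.
In years: 8.28302 / 2 = 4.14151 years.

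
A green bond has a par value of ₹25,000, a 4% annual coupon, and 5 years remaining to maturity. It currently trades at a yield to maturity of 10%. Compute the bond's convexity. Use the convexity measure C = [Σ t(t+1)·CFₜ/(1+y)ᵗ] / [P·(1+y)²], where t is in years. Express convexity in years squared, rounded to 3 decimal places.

21.984

With y = 0.1:
  t   CF        PV=CF/(1+0.1)^t    t·PV        t(t+1)·PV
  1     1,000.00       909.0909       909.0909       1,818.1818
  2     1,000.00       826.4463     1,652.8926       4,958.6777
  3     1,000.00       751.3148     2,253.9444       9,015.7776
  4     1,000.00       683.0135     2,732.0538      13,660.2691
  5    26,000.00    16,143.9544    80,719.7720     484,318.6320
  Σ                 19,313.8198    88,267.7537     513,771.5382
P = 19,313.8198.
Convexity = Σ t(t+1)·PV / [P·(1+y)²] = 513,771.5382 / (19,313.8198 × 1.210000) = 21.98450.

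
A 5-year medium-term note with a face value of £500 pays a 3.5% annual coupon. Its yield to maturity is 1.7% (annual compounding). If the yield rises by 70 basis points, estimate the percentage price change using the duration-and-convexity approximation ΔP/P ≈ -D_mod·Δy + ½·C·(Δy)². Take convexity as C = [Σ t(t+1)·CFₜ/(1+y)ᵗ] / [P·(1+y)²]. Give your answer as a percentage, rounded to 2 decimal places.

With y = 0.017:
  t   CF        PV=CF/(1+0.017)^t    t·PV        t(t+1)·PV
  1        17.50        17.2075        17.2075          34.4149
  2        17.50        16.9198        33.8397         101.5190
  3        17.50        16.6370        49.9110         199.6441
  4        17.50        16.3589        65.4356         327.1781
  5       517.50       475.6698     2,378.3491      14,270.0943
  Σ                    542.7930     2,544.7428      14,932.8505
P = 542.7930; D_Mac = 4.68824 yrs; D_mod = 4.60987 yrs; C = 26.59908.
Duration effect: -4.60987 × (+0.007) = -0.032269
Convexity effect: 0.5 × 26.59908 × (0.007)² = +0.0006517
ΔP/P ≈ -0.032269 + 0.0006517 = -0.031617 = -3.1617%.

-3.16%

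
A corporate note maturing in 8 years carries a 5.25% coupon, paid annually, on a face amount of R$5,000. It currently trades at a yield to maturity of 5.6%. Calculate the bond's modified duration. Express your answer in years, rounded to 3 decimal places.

Periodic yield y = 0.056. First find Macaulay duration:
  t   CF        PV=CF/(1+0.056)^t    t·PV
  1       262.50       248.5795       248.5795
  2       262.50       235.3973       470.7946
  3       262.50       222.9141       668.7423
  4       262.50       211.0929       844.3716
  5       262.50       199.8986       999.4929
  6       262.50       189.2979     1,135.7874
  7       262.50       179.2594     1,254.8156
  8     5,262.50     3,403.1474    27,225.1794
  Σ                  4,889.5871    32,847.7634
P = 4,889.5871; Macaulay duration = 32,847.7634 / 4,889.5871 = 6.71790 years.
Modified duration = D_Mac / (1 + y) = 6.71790 / 1.056 = 6.36165 years.

6.362 years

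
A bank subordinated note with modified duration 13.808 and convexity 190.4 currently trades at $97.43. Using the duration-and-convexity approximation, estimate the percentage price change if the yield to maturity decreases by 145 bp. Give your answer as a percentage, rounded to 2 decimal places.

Duration effect: -D_mod·Δy = -13.808 × (-0.0145) = +0.200216
Convexity effect: ½·C·(Δy)² = 0.5 × 190.4 × (-0.0145)² = +0.0200158
ΔP/P ≈ +0.200216 + 0.0200158 = +0.2202318
= +22.02318%.

+22.02%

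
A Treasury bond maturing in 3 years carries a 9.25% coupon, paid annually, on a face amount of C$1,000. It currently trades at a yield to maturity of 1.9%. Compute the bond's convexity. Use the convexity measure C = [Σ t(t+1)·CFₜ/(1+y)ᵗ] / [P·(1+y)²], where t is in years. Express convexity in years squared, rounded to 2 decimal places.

10.41

With y = 0.019:
  t   CF        PV=CF/(1+0.019)^t    t·PV        t(t+1)·PV
  1        92.50        90.7753        90.7753         181.5505
  2        92.50        89.0827       178.1654         534.4962
  3     1,092.50     1,032.5210     3,097.5630      12,390.2520
  Σ                  1,212.3790     3,366.5037      13,106.2987
P = 1,212.3790.
Convexity = Σ t(t+1)·PV / [P·(1+y)²] = 13,106.2987 / (1,212.3790 × 1.038361) = 10.41102.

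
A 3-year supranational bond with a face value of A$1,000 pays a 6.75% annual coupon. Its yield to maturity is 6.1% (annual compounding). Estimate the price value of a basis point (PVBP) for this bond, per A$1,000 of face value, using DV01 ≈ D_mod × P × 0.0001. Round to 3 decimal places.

Periodic yield y = 0.061.
  t   CF        PV=CF/(1+0.061)^t    t·PV
  1        67.50        63.6192        63.6192
  2        67.50        59.9616       119.9231
  3     1,067.50       893.7617     2,681.2851
  Σ                  1,017.3425     2,864.8274
P = 1,017.3425; D_Mac = 2.81599 yrs; D_mod = 2.65409 yrs.
DV01 ≈ 2.65409 × 1,017.3425 × 0.0001 = 0.270012.

A$0.270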